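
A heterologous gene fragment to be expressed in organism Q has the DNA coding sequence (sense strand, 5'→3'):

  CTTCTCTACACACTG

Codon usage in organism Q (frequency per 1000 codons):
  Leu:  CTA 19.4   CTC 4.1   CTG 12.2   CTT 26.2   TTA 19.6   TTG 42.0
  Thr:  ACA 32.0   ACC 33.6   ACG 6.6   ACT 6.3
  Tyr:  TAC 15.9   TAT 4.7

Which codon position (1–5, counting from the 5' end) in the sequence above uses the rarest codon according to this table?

Codon 1 CTT (Leu): 26.2 per 1000.
Codon 2 CTC (Leu): 4.1 per 1000.
Codon 3 TAC (Tyr): 15.9 per 1000.
Codon 4 ACA (Thr): 32.0 per 1000.
Codon 5 CTG (Leu): 12.2 per 1000.
Lowest frequency is 4.1 at codon 2.

2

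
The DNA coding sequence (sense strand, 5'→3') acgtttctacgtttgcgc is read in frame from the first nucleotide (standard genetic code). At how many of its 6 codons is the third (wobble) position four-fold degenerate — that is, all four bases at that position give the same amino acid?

4

Codon 1 ACG (Thr): third position 4-fold.
Codon 2 TTT (Phe): third position 2-fold.
Codon 3 CTA (Leu): third position 4-fold.
Codon 4 CGT (Arg): third position 4-fold.
Codon 5 TTG (Leu): third position 2-fold.
Codon 6 CGC (Arg): third position 4-fold.
Four-fold degenerate third positions: 4.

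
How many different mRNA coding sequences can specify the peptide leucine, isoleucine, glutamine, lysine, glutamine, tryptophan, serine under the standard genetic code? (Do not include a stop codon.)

Leu: 6 codons.
Ile: 3 codons.
Gln: 2 codons.
Lys: 2 codons.
Gln: 2 codons.
Trp: 1 codon.
Ser: 6 codons.
6 × 3 × 2 × 2 × 2 × 1 × 6 = 864.

864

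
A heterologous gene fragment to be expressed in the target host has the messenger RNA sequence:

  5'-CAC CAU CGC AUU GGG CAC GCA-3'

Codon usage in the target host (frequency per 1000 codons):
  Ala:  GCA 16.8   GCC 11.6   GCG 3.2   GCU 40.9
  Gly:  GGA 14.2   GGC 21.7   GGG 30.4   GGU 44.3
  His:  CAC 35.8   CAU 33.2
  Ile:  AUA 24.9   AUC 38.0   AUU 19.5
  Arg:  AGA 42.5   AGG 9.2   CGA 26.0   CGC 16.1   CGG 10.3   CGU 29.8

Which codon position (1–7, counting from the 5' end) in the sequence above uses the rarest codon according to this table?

Codon 1 CAC (His): 35.8 per 1000.
Codon 2 CAU (His): 33.2 per 1000.
Codon 3 CGC (Arg): 16.1 per 1000.
Codon 4 AUU (Ile): 19.5 per 1000.
Codon 5 GGG (Gly): 30.4 per 1000.
Codon 6 CAC (His): 35.8 per 1000.
Codon 7 GCA (Ala): 16.8 per 1000.
Lowest frequency is 16.1 at codon 3.

3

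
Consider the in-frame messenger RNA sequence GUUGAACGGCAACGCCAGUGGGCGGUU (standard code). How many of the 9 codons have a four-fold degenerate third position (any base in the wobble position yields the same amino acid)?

5

Codon 1 GUU (Val): third position 4-fold.
Codon 2 GAA (Glu): third position 2-fold.
Codon 3 CGG (Arg): third position 4-fold.
Codon 4 CAA (Gln): third position 2-fold.
Codon 5 CGC (Arg): third position 4-fold.
Codon 6 CAG (Gln): third position 2-fold.
Codon 7 UGG (Trp): third position 1-fold.
Codon 8 GCG (Ala): third position 4-fold.
Codon 9 GUU (Val): third position 4-fold.
Four-fold degenerate third positions: 5.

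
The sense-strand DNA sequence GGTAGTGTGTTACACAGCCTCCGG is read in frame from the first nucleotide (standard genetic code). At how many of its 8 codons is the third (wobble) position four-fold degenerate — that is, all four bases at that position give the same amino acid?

4

Codon 1 GGT (Gly): third position 4-fold.
Codon 2 AGT (Ser): third position 2-fold.
Codon 3 GTG (Val): third position 4-fold.
Codon 4 TTA (Leu): third position 2-fold.
Codon 5 CAC (His): third position 2-fold.
Codon 6 AGC (Ser): third position 2-fold.
Codon 7 CTC (Leu): third position 4-fold.
Codon 8 CGG (Arg): third position 4-fold.
Four-fold degenerate third positions: 4.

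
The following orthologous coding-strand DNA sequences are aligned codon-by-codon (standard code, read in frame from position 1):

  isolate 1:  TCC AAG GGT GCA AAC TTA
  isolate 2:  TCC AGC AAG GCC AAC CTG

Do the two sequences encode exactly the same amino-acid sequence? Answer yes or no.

Codon 1: TCC Ser / TCC Ser — identical.
Codon 2: AAG Lys / AGC Ser — nonsynonymous.
Codon 3: GGT Gly / AAG Lys — nonsynonymous.
Codon 4: GCA Ala / GCC Ala — synonymous.
Codon 5: AAC Asn / AAC Asn — identical.
Codon 6: TTA Leu / CTG Leu — synonymous.
Nonsynonymous differences: 2 → different protein.

no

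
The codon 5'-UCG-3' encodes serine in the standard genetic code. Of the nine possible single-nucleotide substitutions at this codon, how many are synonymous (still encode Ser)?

3

Position 1: none → 0 synonymous.
Position 2: none → 0 synonymous.
Position 3: UCU, UCC, UCA → 3 synonymous.
Total: 0 + 0 + 3 = 3.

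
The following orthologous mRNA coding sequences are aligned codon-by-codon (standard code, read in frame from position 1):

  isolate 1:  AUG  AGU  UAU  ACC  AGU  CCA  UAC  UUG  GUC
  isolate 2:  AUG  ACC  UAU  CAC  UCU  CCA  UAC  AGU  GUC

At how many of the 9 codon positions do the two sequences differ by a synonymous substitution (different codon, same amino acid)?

1

Codon 1: AUG Met / AUG Met — identical.
Codon 2: AGU Ser / ACC Thr — nonsynonymous.
Codon 3: UAU Tyr / UAU Tyr — identical.
Codon 4: ACC Thr / CAC His — nonsynonymous.
Codon 5: AGU Ser / UCU Ser — synonymous.
Codon 6: CCA Pro / CCA Pro — identical.
Codon 7: UAC Tyr / UAC Tyr — identical.
Codon 8: UUG Leu / AGU Ser — nonsynonymous.
Codon 9: GUC Val / GUC Val — identical.
Synonymous differences: 1.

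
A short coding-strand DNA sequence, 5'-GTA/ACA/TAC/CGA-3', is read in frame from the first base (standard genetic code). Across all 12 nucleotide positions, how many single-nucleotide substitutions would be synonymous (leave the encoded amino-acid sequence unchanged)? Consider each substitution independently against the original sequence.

11

Codon 1 (GTA, Val): 3 synonymous substitutions.
Codon 2 (ACA, Thr): 3 synonymous substitutions.
Codon 3 (TAC, Tyr): 1 synonymous substitution.
Codon 4 (CGA, Arg): 4 synonymous substitutions.
Total: 3 + 3 + 1 + 4 = 11.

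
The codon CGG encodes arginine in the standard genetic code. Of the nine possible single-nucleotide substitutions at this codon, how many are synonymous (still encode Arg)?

Position 1: AGG → 1 synonymous.
Position 2: none → 0 synonymous.
Position 3: CGU, CGC, CGA → 3 synonymous.
Total: 1 + 0 + 3 = 4.

4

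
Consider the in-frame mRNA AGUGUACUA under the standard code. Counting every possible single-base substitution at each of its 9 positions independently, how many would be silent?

Codon 1 (AGU, Ser): 1 synonymous substitution.
Codon 2 (GUA, Val): 3 synonymous substitutions.
Codon 3 (CUA, Leu): 4 synonymous substitutions.
Total: 1 + 3 + 4 = 8.

8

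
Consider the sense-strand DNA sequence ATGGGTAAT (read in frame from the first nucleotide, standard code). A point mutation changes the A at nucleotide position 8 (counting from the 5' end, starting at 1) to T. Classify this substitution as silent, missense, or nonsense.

missense

Position 8 falls in codon 3: AAT → Asn.
After the substitution the codon is ATT → Ile.
Asn ≠ Ile, so this is a missense mutation.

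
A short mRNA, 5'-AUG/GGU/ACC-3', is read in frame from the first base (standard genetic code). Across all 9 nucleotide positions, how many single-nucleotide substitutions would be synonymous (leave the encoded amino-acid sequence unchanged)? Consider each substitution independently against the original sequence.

Codon 1 (AUG, Met): 0 synonymous substitutions.
Codon 2 (GGU, Gly): 3 synonymous substitutions.
Codon 3 (ACC, Thr): 3 synonymous substitutions.
Total: 0 + 3 + 3 = 6.

6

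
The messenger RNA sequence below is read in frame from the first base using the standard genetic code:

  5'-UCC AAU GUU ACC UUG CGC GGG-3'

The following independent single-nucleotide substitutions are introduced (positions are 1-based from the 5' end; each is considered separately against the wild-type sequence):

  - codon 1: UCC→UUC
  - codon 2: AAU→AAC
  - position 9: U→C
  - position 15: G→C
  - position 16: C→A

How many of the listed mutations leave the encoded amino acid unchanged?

Codon 1: UCC (Ser) → UUC (Phe) — missense.
Codon 2: AAU (Asn) → AAC (Asn) — synonymous.
Codon 3: GUU (Val) → GUC (Val) — synonymous.
Codon 5: UUG (Leu) → UUC (Phe) — missense.
Codon 6: CGC (Arg) → AGC (Ser) — missense.
Synonymous: 2 of 5.

2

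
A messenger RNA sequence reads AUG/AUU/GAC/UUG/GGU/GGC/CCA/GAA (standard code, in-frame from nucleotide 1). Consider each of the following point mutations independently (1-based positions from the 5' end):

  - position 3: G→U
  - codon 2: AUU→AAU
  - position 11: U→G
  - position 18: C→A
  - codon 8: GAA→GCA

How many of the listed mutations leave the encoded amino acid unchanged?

1

Codon 1: AUG (Met) → AUU (Ile) — missense.
Codon 2: AUU (Ile) → AAU (Asn) — missense.
Codon 4: UUG (Leu) → UGG (Trp) — missense.
Codon 6: GGC (Gly) → GGA (Gly) — synonymous.
Codon 8: GAA (Glu) → GCA (Ala) — missense.
Synonymous: 1 of 5.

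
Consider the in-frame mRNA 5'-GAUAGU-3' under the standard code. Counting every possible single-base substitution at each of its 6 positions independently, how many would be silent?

Codon 1 (GAU, Asp): 1 synonymous substitution.
Codon 2 (AGU, Ser): 1 synonymous substitution.
Total: 1 + 1 = 2.

2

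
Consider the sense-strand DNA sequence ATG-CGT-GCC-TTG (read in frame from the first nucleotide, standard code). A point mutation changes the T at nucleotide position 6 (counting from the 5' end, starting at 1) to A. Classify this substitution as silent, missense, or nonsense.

silent

Position 6 falls in codon 2: CGT → Arg.
After the substitution the codon is CGA → Arg.
Both encode Arg, so the change is synonymous.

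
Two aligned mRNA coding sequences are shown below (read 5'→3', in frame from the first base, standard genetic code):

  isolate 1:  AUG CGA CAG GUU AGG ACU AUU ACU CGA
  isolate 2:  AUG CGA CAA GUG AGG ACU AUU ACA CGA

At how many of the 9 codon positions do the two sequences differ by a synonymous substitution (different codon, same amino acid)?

3

Codon 1: AUG Met / AUG Met — identical.
Codon 2: CGA Arg / CGA Arg — identical.
Codon 3: CAG Gln / CAA Gln — synonymous.
Codon 4: GUU Val / GUG Val — synonymous.
Codon 5: AGG Arg / AGG Arg — identical.
Codon 6: ACU Thr / ACU Thr — identical.
Codon 7: AUU Ile / AUU Ile — identical.
Codon 8: ACU Thr / ACA Thr — synonymous.
Codon 9: CGA Arg / CGA Arg — identical.
Synonymous differences: 3.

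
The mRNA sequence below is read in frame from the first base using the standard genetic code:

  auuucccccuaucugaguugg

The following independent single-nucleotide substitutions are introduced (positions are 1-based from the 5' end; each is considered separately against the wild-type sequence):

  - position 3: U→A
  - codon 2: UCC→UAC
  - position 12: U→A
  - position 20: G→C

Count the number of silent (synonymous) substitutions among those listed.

1

Codon 1: AUU (Ile) → AUA (Ile) — synonymous.
Codon 2: UCC (Ser) → UAC (Tyr) — missense.
Codon 4: UAU (Tyr) → UAA (Stop) — nonsense.
Codon 7: UGG (Trp) → UCG (Ser) — missense.
Synonymous: 1 of 4.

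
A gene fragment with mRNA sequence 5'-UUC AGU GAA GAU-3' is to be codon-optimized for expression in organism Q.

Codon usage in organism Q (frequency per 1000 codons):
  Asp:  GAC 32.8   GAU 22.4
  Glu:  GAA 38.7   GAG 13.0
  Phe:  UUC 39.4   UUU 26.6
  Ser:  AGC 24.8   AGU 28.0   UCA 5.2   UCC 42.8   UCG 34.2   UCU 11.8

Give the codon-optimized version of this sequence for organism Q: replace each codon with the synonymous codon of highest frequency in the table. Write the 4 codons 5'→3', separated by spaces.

UUC UCC GAA GAC

Codon 1 (Phe): best is UUC at 39.4.
Codon 2 (Ser): best is UCC at 42.8.
Codon 3 (Glu): best is GAA at 38.7.
Codon 4 (Asp): best is GAC at 32.8.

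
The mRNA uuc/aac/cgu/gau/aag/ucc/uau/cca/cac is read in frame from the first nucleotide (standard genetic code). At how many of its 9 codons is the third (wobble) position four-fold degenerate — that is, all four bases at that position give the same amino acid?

Codon 1 UUC (Phe): third position 2-fold.
Codon 2 AAC (Asn): third position 2-fold.
Codon 3 CGU (Arg): third position 4-fold.
Codon 4 GAU (Asp): third position 2-fold.
Codon 5 AAG (Lys): third position 2-fold.
Codon 6 UCC (Ser): third position 4-fold.
Codon 7 UAU (Tyr): third position 2-fold.
Codon 8 CCA (Pro): third position 4-fold.
Codon 9 CAC (His): third position 2-fold.
Four-fold degenerate third positions: 3.

3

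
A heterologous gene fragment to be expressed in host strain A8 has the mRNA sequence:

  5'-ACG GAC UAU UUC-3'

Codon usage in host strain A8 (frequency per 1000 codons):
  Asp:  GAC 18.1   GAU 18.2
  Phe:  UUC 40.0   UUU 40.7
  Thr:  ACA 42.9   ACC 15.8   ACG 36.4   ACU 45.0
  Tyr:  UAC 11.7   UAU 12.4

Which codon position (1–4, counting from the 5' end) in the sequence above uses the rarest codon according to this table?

Codon 1 ACG (Thr): 36.4 per 1000.
Codon 2 GAC (Asp): 18.1 per 1000.
Codon 3 UAU (Tyr): 12.4 per 1000.
Codon 4 UUC (Phe): 40.0 per 1000.
Lowest frequency is 12.4 at codon 3.

3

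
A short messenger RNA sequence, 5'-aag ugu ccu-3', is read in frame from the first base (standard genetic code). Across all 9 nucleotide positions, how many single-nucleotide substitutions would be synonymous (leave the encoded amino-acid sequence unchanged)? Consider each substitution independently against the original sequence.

5

Codon 1 (AAG, Lys): 1 synonymous substitution.
Codon 2 (UGU, Cys): 1 synonymous substitution.
Codon 3 (CCU, Pro): 3 synonymous substitutions.
Total: 1 + 1 + 3 = 5.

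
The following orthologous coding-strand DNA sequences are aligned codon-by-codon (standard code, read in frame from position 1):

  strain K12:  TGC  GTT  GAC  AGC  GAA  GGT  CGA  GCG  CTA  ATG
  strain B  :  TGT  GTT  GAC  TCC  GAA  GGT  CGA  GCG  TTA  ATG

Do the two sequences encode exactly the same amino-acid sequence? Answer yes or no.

yes

Codon 1: TGC Cys / TGT Cys — synonymous.
Codon 2: GTT Val / GTT Val — identical.
Codon 3: GAC Asp / GAC Asp — identical.
Codon 4: AGC Ser / TCC Ser — synonymous.
Codon 5: GAA Glu / GAA Glu — identical.
Codon 6: GGT Gly / GGT Gly — identical.
Codon 7: CGA Arg / CGA Arg — identical.
Codon 8: GCG Ala / GCG Ala — identical.
Codon 9: CTA Leu / TTA Leu — synonymous.
Codon 10: ATG Met / ATG Met — identical.
Nonsynonymous differences: 0 → same protein.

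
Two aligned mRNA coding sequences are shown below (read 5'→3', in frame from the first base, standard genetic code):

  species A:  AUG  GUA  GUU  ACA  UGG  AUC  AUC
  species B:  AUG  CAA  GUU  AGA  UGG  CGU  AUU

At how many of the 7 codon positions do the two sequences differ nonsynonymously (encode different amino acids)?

3

Codon 1: AUG Met / AUG Met — identical.
Codon 2: GUA Val / CAA Gln — nonsynonymous.
Codon 3: GUU Val / GUU Val — identical.
Codon 4: ACA Thr / AGA Arg — nonsynonymous.
Codon 5: UGG Trp / UGG Trp — identical.
Codon 6: AUC Ile / CGU Arg — nonsynonymous.
Codon 7: AUC Ile / AUU Ile — synonymous.
Nonsynonymous differences: 3.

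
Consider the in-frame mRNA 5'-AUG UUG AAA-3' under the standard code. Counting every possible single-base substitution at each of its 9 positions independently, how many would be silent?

3

Codon 1 (AUG, Met): 0 synonymous substitutions.
Codon 2 (UUG, Leu): 2 synonymous substitutions.
Codon 3 (AAA, Lys): 1 synonymous substitution.
Total: 0 + 2 + 1 = 3.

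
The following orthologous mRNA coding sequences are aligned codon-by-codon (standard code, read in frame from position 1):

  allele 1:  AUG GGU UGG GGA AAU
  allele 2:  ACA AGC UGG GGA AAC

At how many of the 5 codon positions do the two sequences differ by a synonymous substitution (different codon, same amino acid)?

1

Codon 1: AUG Met / ACA Thr — nonsynonymous.
Codon 2: GGU Gly / AGC Ser — nonsynonymous.
Codon 3: UGG Trp / UGG Trp — identical.
Codon 4: GGA Gly / GGA Gly — identical.
Codon 5: AAU Asn / AAC Asn — synonymous.
Synonymous differences: 1.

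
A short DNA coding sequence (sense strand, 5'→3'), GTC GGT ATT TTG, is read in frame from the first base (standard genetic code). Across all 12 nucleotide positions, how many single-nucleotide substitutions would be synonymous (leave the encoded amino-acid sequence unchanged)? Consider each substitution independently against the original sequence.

10

Codon 1 (GTC, Val): 3 synonymous substitutions.
Codon 2 (GGT, Gly): 3 synonymous substitutions.
Codon 3 (ATT, Ile): 2 synonymous substitutions.
Codon 4 (TTG, Leu): 2 synonymous substitutions.
Total: 3 + 3 + 2 + 2 = 10.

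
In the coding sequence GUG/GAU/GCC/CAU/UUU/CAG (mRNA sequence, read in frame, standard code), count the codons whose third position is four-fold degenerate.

2

Codon 1 GUG (Val): third position 4-fold.
Codon 2 GAU (Asp): third position 2-fold.
Codon 3 GCC (Ala): third position 4-fold.
Codon 4 CAU (His): third position 2-fold.
Codon 5 UUU (Phe): third position 2-fold.
Codon 6 CAG (Gln): third position 2-fold.
Four-fold degenerate third positions: 2.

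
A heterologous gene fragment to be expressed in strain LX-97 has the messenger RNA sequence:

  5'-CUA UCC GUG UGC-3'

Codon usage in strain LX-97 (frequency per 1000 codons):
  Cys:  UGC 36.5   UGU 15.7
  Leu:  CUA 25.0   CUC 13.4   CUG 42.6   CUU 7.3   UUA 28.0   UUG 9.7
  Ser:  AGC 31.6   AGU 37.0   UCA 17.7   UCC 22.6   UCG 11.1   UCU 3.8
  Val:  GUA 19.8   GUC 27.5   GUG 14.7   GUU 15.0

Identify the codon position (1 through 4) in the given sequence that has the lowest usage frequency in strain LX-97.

Codon 1 CUA (Leu): 25.0 per 1000.
Codon 2 UCC (Ser): 22.6 per 1000.
Codon 3 GUG (Val): 14.7 per 1000.
Codon 4 UGC (Cys): 36.5 per 1000.
Lowest frequency is 14.7 at codon 3.

3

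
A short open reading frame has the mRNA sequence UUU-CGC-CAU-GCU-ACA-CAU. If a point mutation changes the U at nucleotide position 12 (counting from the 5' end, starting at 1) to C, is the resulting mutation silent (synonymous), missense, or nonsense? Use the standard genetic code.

silent

Position 12 falls in codon 4: GCU → Ala.
After the substitution the codon is GCC → Ala.
Both encode Ala, so the change is synonymous.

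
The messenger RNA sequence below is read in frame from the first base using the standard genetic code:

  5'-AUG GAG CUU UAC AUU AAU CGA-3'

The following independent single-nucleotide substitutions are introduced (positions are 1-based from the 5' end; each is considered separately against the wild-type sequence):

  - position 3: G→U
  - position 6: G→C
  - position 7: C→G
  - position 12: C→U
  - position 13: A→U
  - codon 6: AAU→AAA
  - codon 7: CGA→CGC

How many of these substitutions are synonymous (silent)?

Codon 1: AUG (Met) → AUU (Ile) — missense.
Codon 2: GAG (Glu) → GAC (Asp) — missense.
Codon 3: CUU (Leu) → GUU (Val) — missense.
Codon 4: UAC (Tyr) → UAU (Tyr) — synonymous.
Codon 5: AUU (Ile) → UUU (Phe) — missense.
Codon 6: AAU (Asn) → AAA (Lys) — missense.
Codon 7: CGA (Arg) → CGC (Arg) — synonymous.
Synonymous: 2 of 7.

2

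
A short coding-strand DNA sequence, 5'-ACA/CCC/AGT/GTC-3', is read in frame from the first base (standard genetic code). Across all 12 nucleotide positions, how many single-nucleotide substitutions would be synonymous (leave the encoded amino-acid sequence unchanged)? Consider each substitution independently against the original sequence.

10

Codon 1 (ACA, Thr): 3 synonymous substitutions.
Codon 2 (CCC, Pro): 3 synonymous substitutions.
Codon 3 (AGT, Ser): 1 synonymous substitution.
Codon 4 (GTC, Val): 3 synonymous substitutions.
Total: 3 + 3 + 1 + 3 = 10.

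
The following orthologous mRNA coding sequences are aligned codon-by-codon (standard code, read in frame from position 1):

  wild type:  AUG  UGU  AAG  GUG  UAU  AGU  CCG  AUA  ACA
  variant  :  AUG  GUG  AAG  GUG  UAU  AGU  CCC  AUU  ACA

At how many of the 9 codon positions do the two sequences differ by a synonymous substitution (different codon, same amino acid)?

2

Codon 1: AUG Met / AUG Met — identical.
Codon 2: UGU Cys / GUG Val — nonsynonymous.
Codon 3: AAG Lys / AAG Lys — identical.
Codon 4: GUG Val / GUG Val — identical.
Codon 5: UAU Tyr / UAU Tyr — identical.
Codon 6: AGU Ser / AGU Ser — identical.
Codon 7: CCG Pro / CCC Pro — synonymous.
Codon 8: AUA Ile / AUU Ile — synonymous.
Codon 9: ACA Thr / ACA Thr — identical.
Synonymous differences: 2.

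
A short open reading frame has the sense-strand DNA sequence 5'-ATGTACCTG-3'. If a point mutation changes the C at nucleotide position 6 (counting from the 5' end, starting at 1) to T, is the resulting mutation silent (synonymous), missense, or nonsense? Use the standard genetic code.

Position 6 falls in codon 2: TAC → Tyr.
After the substitution the codon is TAT → Tyr.
Both encode Tyr, so the change is synonymous.

silent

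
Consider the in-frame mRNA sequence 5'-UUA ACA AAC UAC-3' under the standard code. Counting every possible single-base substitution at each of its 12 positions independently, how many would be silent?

7

Codon 1 (UUA, Leu): 2 synonymous substitutions.
Codon 2 (ACA, Thr): 3 synonymous substitutions.
Codon 3 (AAC, Asn): 1 synonymous substitution.
Codon 4 (UAC, Tyr): 1 synonymous substitution.
Total: 2 + 3 + 1 + 1 = 7.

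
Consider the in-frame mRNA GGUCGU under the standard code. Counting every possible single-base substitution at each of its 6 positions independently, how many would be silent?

6

Codon 1 (GGU, Gly): 3 synonymous substitutions.
Codon 2 (CGU, Arg): 3 synonymous substitutions.
Total: 3 + 3 = 6.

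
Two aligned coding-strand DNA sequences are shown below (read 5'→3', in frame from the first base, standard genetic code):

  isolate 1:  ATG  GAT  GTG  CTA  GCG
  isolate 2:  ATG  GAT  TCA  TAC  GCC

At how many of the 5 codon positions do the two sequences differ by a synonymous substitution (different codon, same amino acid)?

Codon 1: ATG Met / ATG Met — identical.
Codon 2: GAT Asp / GAT Asp — identical.
Codon 3: GTG Val / TCA Ser — nonsynonymous.
Codon 4: CTA Leu / TAC Tyr — nonsynonymous.
Codon 5: GCG Ala / GCC Ala — synonymous.
Synonymous differences: 1.

1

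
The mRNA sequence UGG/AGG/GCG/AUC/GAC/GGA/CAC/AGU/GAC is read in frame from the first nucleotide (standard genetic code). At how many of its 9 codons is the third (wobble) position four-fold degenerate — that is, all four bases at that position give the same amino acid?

2

Codon 1 UGG (Trp): third position 1-fold.
Codon 2 AGG (Arg): third position 2-fold.
Codon 3 GCG (Ala): third position 4-fold.
Codon 4 AUC (Ile): third position 3-fold.
Codon 5 GAC (Asp): third position 2-fold.
Codon 6 GGA (Gly): third position 4-fold.
Codon 7 CAC (His): third position 2-fold.
Codon 8 AGU (Ser): third position 2-fold.
Codon 9 GAC (Asp): third position 2-fold.
Four-fold degenerate third positions: 2.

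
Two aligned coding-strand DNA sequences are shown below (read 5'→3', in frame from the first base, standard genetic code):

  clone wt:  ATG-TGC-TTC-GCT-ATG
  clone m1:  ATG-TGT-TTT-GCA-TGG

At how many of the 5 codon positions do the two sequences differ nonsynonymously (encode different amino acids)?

Codon 1: ATG Met / ATG Met — identical.
Codon 2: TGC Cys / TGT Cys — synonymous.
Codon 3: TTC Phe / TTT Phe — synonymous.
Codon 4: GCT Ala / GCA Ala — synonymous.
Codon 5: ATG Met / TGG Trp — nonsynonymous.
Nonsynonymous differences: 1.

1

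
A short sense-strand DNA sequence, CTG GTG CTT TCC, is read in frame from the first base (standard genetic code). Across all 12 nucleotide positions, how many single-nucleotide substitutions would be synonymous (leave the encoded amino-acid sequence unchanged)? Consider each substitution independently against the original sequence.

Codon 1 (CTG, Leu): 4 synonymous substitutions.
Codon 2 (GTG, Val): 3 synonymous substitutions.
Codon 3 (CTT, Leu): 3 synonymous substitutions.
Codon 4 (TCC, Ser): 3 synonymous substitutions.
Total: 4 + 3 + 3 + 3 = 13.

13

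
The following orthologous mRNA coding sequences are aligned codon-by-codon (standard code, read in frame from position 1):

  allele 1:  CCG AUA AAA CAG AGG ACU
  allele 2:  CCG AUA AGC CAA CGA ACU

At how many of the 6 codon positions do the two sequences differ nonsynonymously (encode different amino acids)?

Codon 1: CCG Pro / CCG Pro — identical.
Codon 2: AUA Ile / AUA Ile — identical.
Codon 3: AAA Lys / AGC Ser — nonsynonymous.
Codon 4: CAG Gln / CAA Gln — synonymous.
Codon 5: AGG Arg / CGA Arg — synonymous.
Codon 6: ACU Thr / ACU Thr — identical.
Nonsynonymous differences: 1.

1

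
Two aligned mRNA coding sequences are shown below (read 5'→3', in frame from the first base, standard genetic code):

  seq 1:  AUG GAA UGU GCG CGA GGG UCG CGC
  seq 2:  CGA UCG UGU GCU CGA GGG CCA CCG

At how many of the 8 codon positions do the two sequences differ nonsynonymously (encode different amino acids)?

Codon 1: AUG Met / CGA Arg — nonsynonymous.
Codon 2: GAA Glu / UCG Ser — nonsynonymous.
Codon 3: UGU Cys / UGU Cys — identical.
Codon 4: GCG Ala / GCU Ala — synonymous.
Codon 5: CGA Arg / CGA Arg — identical.
Codon 6: GGG Gly / GGG Gly — identical.
Codon 7: UCG Ser / CCA Pro — nonsynonymous.
Codon 8: CGC Arg / CCG Pro — nonsynonymous.
Nonsynonymous differences: 4.

4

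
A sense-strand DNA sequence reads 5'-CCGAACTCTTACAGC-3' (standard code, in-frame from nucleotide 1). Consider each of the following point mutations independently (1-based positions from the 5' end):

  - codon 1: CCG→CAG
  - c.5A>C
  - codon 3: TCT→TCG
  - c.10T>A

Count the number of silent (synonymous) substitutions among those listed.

Codon 1: CCG (Pro) → CAG (Gln) — missense.
Codon 2: AAC (Asn) → ACC (Thr) — missense.
Codon 3: TCT (Ser) → TCG (Ser) — synonymous.
Codon 4: TAC (Tyr) → AAC (Asn) — missense.
Synonymous: 1 of 4.

1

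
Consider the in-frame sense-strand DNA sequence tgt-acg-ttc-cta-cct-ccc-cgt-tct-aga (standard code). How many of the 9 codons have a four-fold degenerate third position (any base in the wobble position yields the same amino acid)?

6

Codon 1 TGT (Cys): third position 2-fold.
Codon 2 ACG (Thr): third position 4-fold.
Codon 3 TTC (Phe): third position 2-fold.
Codon 4 CTA (Leu): third position 4-fold.
Codon 5 CCT (Pro): third position 4-fold.
Codon 6 CCC (Pro): third position 4-fold.
Codon 7 CGT (Arg): third position 4-fold.
Codon 8 TCT (Ser): third position 4-fold.
Codon 9 AGA (Arg): third position 2-fold.
Four-fold degenerate third positions: 6.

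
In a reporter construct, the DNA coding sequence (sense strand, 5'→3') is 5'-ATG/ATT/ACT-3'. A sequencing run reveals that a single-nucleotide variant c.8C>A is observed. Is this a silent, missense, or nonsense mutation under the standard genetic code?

Position 8 falls in codon 3: ACT → Thr.
After the substitution the codon is AAT → Asn.
Thr ≠ Asn, so this is a missense mutation.

missense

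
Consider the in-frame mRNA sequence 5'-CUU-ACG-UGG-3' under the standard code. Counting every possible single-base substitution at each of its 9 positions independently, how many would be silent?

6

Codon 1 (CUU, Leu): 3 synonymous substitutions.
Codon 2 (ACG, Thr): 3 synonymous substitutions.
Codon 3 (UGG, Trp): 0 synonymous substitutions.
Total: 3 + 3 + 0 = 6.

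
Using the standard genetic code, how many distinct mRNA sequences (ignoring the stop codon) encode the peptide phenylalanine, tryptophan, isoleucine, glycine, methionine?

Phe: 2 codons.
Trp: 1 codon.
Ile: 3 codons.
Gly: 4 codons.
Met: 1 codon.
2 × 1 × 3 × 4 × 1 = 24.

24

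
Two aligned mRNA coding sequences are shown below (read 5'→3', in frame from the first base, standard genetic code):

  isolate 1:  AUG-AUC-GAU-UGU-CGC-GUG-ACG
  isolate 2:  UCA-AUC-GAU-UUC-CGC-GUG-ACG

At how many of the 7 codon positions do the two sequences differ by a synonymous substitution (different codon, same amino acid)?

Codon 1: AUG Met / UCA Ser — nonsynonymous.
Codon 2: AUC Ile / AUC Ile — identical.
Codon 3: GAU Asp / GAU Asp — identical.
Codon 4: UGU Cys / UUC Phe — nonsynonymous.
Codon 5: CGC Arg / CGC Arg — identical.
Codon 6: GUG Val / GUG Val — identical.
Codon 7: ACG Thr / ACG Thr — identical.
Synonymous differences: 0.

0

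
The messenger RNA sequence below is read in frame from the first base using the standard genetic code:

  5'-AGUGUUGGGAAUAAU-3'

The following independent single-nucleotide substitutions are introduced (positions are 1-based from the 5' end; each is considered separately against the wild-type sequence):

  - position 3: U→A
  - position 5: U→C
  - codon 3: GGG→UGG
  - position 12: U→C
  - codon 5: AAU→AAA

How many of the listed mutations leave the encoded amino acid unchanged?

Codon 1: AGU (Ser) → AGA (Arg) — missense.
Codon 2: GUU (Val) → GCU (Ala) — missense.
Codon 3: GGG (Gly) → UGG (Trp) — missense.
Codon 4: AAU (Asn) → AAC (Asn) — synonymous.
Codon 5: AAU (Asn) → AAA (Lys) — missense.
Synonymous: 1 of 5.

1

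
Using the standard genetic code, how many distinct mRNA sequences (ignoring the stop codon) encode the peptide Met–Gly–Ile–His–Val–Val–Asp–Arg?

Met: 1 codon.
Gly: 4 codons.
Ile: 3 codons.
His: 2 codons.
Val: 4 codons.
Val: 4 codons.
Asp: 2 codons.
Arg: 6 codons.
1 × 4 × 3 × 2 × 4 × 4 × 2 × 6 = 4608.

4608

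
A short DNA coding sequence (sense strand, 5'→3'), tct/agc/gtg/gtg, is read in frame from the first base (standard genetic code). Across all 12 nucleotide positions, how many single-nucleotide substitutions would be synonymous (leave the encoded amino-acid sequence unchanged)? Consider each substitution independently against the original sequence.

Codon 1 (TCT, Ser): 3 synonymous substitutions.
Codon 2 (AGC, Ser): 1 synonymous substitution.
Codon 3 (GTG, Val): 3 synonymous substitutions.
Codon 4 (GTG, Val): 3 synonymous substitutions.
Total: 3 + 1 + 3 + 3 = 10.

10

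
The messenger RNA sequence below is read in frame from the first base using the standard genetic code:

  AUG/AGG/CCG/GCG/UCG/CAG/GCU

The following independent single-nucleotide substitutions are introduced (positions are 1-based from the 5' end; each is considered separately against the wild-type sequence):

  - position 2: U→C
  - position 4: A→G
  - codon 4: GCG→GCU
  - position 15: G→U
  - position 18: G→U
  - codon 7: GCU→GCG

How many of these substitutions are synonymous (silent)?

Codon 1: AUG (Met) → ACG (Thr) — missense.
Codon 2: AGG (Arg) → GGG (Gly) — missense.
Codon 4: GCG (Ala) → GCU (Ala) — synonymous.
Codon 5: UCG (Ser) → UCU (Ser) — synonymous.
Codon 6: CAG (Gln) → CAU (His) — missense.
Codon 7: GCU (Ala) → GCG (Ala) — synonymous.
Synonymous: 3 of 6.

3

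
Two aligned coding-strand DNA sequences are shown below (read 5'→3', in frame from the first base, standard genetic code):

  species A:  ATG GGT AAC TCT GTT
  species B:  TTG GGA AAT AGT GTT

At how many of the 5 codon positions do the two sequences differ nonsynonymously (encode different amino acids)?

1

Codon 1: ATG Met / TTG Leu — nonsynonymous.
Codon 2: GGT Gly / GGA Gly — synonymous.
Codon 3: AAC Asn / AAT Asn — synonymous.
Codon 4: TCT Ser / AGT Ser — synonymous.
Codon 5: GTT Val / GTT Val — identical.
Nonsynonymous differences: 1.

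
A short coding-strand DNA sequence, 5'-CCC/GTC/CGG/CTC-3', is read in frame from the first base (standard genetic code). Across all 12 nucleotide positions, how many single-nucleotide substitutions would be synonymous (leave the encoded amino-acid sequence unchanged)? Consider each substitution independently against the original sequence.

Codon 1 (CCC, Pro): 3 synonymous substitutions.
Codon 2 (GTC, Val): 3 synonymous substitutions.
Codon 3 (CGG, Arg): 4 synonymous substitutions.
Codon 4 (CTC, Leu): 3 synonymous substitutions.
Total: 3 + 3 + 4 + 3 = 13.

13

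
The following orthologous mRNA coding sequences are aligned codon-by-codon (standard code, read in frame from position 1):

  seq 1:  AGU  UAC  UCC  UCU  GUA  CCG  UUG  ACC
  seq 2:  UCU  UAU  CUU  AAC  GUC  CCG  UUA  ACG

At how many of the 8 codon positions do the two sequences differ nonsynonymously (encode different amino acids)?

Codon 1: AGU Ser / UCU Ser — synonymous.
Codon 2: UAC Tyr / UAU Tyr — synonymous.
Codon 3: UCC Ser / CUU Leu — nonsynonymous.
Codon 4: UCU Ser / AAC Asn — nonsynonymous.
Codon 5: GUA Val / GUC Val — synonymous.
Codon 6: CCG Pro / CCG Pro — identical.
Codon 7: UUG Leu / UUA Leu — synonymous.
Codon 8: ACC Thr / ACG Thr — synonymous.
Nonsynonymous differences: 2.

2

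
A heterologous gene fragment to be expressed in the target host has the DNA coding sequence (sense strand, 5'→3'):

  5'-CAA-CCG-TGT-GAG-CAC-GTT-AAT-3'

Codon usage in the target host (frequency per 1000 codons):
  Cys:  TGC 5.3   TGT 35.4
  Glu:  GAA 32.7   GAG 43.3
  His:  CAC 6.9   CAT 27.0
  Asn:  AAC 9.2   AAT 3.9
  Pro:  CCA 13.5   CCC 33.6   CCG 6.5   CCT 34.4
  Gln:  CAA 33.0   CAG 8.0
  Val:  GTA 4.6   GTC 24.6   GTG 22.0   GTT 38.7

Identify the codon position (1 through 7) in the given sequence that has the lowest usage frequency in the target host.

7

Codon 1 CAA (Gln): 33.0 per 1000.
Codon 2 CCG (Pro): 6.5 per 1000.
Codon 3 TGT (Cys): 35.4 per 1000.
Codon 4 GAG (Glu): 43.3 per 1000.
Codon 5 CAC (His): 6.9 per 1000.
Codon 6 GTT (Val): 38.7 per 1000.
Codon 7 AAT (Asn): 3.9 per 1000.
Lowest frequency is 3.9 at codon 7.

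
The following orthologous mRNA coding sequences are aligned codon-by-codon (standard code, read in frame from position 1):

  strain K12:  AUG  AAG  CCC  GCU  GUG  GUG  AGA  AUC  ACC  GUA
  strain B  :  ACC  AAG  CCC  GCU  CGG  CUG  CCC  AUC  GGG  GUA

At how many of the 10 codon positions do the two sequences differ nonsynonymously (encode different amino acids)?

Codon 1: AUG Met / ACC Thr — nonsynonymous.
Codon 2: AAG Lys / AAG Lys — identical.
Codon 3: CCC Pro / CCC Pro — identical.
Codon 4: GCU Ala / GCU Ala — identical.
Codon 5: GUG Val / CGG Arg — nonsynonymous.
Codon 6: GUG Val / CUG Leu — nonsynonymous.
Codon 7: AGA Arg / CCC Pro — nonsynonymous.
Codon 8: AUC Ile / AUC Ile — identical.
Codon 9: ACC Thr / GGG Gly — nonsynonymous.
Codon 10: GUA Val / GUA Val — identical.
Nonsynonymous differences: 5.

5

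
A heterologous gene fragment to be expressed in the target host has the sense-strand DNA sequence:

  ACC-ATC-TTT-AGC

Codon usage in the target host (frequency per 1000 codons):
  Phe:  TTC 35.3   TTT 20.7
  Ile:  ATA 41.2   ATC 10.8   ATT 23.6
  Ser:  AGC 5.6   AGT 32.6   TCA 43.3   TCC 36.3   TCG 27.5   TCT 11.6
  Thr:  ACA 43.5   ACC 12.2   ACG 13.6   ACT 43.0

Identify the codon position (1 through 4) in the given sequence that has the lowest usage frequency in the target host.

4

Codon 1 ACC (Thr): 12.2 per 1000.
Codon 2 ATC (Ile): 10.8 per 1000.
Codon 3 TTT (Phe): 20.7 per 1000.
Codon 4 AGC (Ser): 5.6 per 1000.
Lowest frequency is 5.6 at codon 4.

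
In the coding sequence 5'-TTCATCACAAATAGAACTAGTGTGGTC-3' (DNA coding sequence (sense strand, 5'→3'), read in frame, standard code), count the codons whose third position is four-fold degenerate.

4

Codon 1 TTC (Phe): third position 2-fold.
Codon 2 ATC (Ile): third position 3-fold.
Codon 3 ACA (Thr): third position 4-fold.
Codon 4 AAT (Asn): third position 2-fold.
Codon 5 AGA (Arg): third position 2-fold.
Codon 6 ACT (Thr): third position 4-fold.
Codon 7 AGT (Ser): third position 2-fold.
Codon 8 GTG (Val): third position 4-fold.
Codon 9 GTC (Val): third position 4-fold.
Four-fold degenerate third positions: 4.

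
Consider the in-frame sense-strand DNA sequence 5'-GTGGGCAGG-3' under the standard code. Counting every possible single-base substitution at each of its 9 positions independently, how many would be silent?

8

Codon 1 (GTG, Val): 3 synonymous substitutions.
Codon 2 (GGC, Gly): 3 synonymous substitutions.
Codon 3 (AGG, Arg): 2 synonymous substitutions.
Total: 3 + 3 + 2 = 8.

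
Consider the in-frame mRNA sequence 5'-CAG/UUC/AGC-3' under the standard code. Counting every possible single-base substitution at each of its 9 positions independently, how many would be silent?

Codon 1 (CAG, Gln): 1 synonymous substitution.
Codon 2 (UUC, Phe): 1 synonymous substitution.
Codon 3 (AGC, Ser): 1 synonymous substitution.
Total: 1 + 1 + 1 = 3.

3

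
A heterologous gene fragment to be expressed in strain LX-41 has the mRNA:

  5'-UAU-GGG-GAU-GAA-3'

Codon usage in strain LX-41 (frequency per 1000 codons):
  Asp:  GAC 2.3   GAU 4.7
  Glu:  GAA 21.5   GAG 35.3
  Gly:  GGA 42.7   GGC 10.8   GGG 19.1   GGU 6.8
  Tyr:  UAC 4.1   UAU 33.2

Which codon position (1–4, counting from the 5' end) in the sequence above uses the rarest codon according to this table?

Codon 1 UAU (Tyr): 33.2 per 1000.
Codon 2 GGG (Gly): 19.1 per 1000.
Codon 3 GAU (Asp): 4.7 per 1000.
Codon 4 GAA (Glu): 21.5 per 1000.
Lowest frequency is 4.7 at codon 3.

3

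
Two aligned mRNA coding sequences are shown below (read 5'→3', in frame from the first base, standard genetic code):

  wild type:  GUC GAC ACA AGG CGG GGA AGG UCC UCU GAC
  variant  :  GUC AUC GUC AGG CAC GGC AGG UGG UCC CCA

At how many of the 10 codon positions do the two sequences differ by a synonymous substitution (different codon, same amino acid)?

Codon 1: GUC Val / GUC Val — identical.
Codon 2: GAC Asp / AUC Ile — nonsynonymous.
Codon 3: ACA Thr / GUC Val — nonsynonymous.
Codon 4: AGG Arg / AGG Arg — identical.
Codon 5: CGG Arg / CAC His — nonsynonymous.
Codon 6: GGA Gly / GGC Gly — synonymous.
Codon 7: AGG Arg / AGG Arg — identical.
Codon 8: UCC Ser / UGG Trp — nonsynonymous.
Codon 9: UCU Ser / UCC Ser — synonymous.
Codon 10: GAC Asp / CCA Pro — nonsynonymous.
Synonymous differences: 2.

2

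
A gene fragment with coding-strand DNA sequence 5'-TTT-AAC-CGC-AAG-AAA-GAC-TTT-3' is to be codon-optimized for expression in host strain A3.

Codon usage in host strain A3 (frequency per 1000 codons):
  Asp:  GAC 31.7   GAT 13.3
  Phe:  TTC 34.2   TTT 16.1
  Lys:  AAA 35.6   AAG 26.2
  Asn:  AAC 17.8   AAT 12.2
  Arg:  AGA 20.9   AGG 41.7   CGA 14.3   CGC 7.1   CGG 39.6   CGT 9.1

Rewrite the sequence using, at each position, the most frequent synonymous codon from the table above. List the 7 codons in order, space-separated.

Codon 1 (Phe): best is TTC at 34.2.
Codon 2 (Asn): best is AAC at 17.8.
Codon 3 (Arg): best is AGG at 41.7.
Codon 4 (Lys): best is AAA at 35.6.
Codon 5 (Lys): best is AAA at 35.6.
Codon 6 (Asp): best is GAC at 31.7.
Codon 7 (Phe): best is TTC at 34.2.

TTC AAC AGG AAA AAA GAC TTC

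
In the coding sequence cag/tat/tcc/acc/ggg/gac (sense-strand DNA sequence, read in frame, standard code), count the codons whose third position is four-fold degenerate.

Codon 1 CAG (Gln): third position 2-fold.
Codon 2 TAT (Tyr): third position 2-fold.
Codon 3 TCC (Ser): third position 4-fold.
Codon 4 ACC (Thr): third position 4-fold.
Codon 5 GGG (Gly): third position 4-fold.
Codon 6 GAC (Asp): third position 2-fold.
Four-fold degenerate third positions: 3.

3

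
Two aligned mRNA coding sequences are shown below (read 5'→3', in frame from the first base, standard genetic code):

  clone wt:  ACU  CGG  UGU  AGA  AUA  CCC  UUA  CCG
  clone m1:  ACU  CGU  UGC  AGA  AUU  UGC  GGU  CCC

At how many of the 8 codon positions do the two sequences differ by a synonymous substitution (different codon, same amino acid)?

Codon 1: ACU Thr / ACU Thr — identical.
Codon 2: CGG Arg / CGU Arg — synonymous.
Codon 3: UGU Cys / UGC Cys — synonymous.
Codon 4: AGA Arg / AGA Arg — identical.
Codon 5: AUA Ile / AUU Ile — synonymous.
Codon 6: CCC Pro / UGC Cys — nonsynonymous.
Codon 7: UUA Leu / GGU Gly — nonsynonymous.
Codon 8: CCG Pro / CCC Pro — synonymous.
Synonymous differences: 4.

4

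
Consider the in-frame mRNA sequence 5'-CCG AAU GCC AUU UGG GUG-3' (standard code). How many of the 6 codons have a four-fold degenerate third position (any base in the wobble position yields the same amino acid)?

Codon 1 CCG (Pro): third position 4-fold.
Codon 2 AAU (Asn): third position 2-fold.
Codon 3 GCC (Ala): third position 4-fold.
Codon 4 AUU (Ile): third position 3-fold.
Codon 5 UGG (Trp): third position 1-fold.
Codon 6 GUG (Val): third position 4-fold.
Four-fold degenerate third positions: 3.

3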